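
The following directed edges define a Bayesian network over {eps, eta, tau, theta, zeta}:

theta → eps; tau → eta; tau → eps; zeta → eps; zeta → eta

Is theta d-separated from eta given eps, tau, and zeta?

Enumerating the 2 paths from theta to eta and testing each for blocking by {eps, tau, zeta}:
Path 1: theta → eps ← tau → eta
  tau is a fork here and tau is conditioned on, so the path is blocked at tau.
Path 2: theta → eps ← zeta → eta
  zeta is a fork here and zeta is conditioned on, so the path is blocked at zeta.
Every path is blocked, so theta and eta are d-separated given {eps, tau, zeta}.

Yes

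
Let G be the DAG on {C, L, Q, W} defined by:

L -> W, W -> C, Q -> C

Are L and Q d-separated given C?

The only undirected path from L to Q is:
Path 1: L → W → C ← Q
  W is a chain and W is not conditioned on; C is a collider and C is conditioned on, which opens it — no node blocks this path, so it is active.
Since the path L → W → C ← Q is active, L and Q are not d-separated given {C}.

No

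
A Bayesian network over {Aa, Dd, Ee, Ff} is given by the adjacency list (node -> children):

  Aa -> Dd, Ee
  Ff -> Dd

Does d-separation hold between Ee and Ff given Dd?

Only one path connects Ee and Ff:
  1. Ee ← Aa → Dd ← Ff — Aa:fork[open]; Dd:collider[open] ⇒ active
Because an active path exists, Ee and Ff are not d-separated.

No — Ee and Ff are not d-separated given {Dd}.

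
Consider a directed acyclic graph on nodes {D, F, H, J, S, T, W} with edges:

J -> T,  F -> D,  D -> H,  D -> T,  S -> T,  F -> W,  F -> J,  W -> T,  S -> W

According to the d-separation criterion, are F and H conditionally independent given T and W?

No — F and H are not d-separated given {T, W}.

We examine all 4 paths between F and H:
Path 1: F → W → T ← D → H
  W is a chain here and W is conditioned on, so the path is blocked at W.
Path 2: F → W ← S → T ← D → H
  W is a collider and W is conditioned on, which opens it; S is a fork and S is not conditioned on; T is a collider and T is conditioned on, which opens it; D is a fork and D is not conditioned on — no node blocks this path, so it is active.
Path 3: F → D → H
  D is a chain and D is not conditioned on — no node blocks this path, so it is active.
Path 4: F → J → T ← D → H
  J is a chain and J is not conditioned on; T is a collider and T is conditioned on, which opens it; D is a fork and D is not conditioned on — no node blocks this path, so it is active.
At least one path is unblocked, so d-separation fails.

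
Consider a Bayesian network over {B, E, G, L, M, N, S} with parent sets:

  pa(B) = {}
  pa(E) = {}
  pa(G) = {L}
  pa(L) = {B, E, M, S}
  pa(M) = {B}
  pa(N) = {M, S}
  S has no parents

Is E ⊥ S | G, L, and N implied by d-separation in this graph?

We examine all 3 paths between E and S:
  1. E → L ← M → N ← S — L:collider[open]; M:fork[open]; N:collider[open] ⇒ active
  2. E → L ← S — L:collider[open] ⇒ active
  3. E → L ← B → M → N ← S — L:collider[open]; B:fork[open]; M:chain[open]; N:collider[open] ⇒ active
Because an active path exists, E and S are not d-separated.

No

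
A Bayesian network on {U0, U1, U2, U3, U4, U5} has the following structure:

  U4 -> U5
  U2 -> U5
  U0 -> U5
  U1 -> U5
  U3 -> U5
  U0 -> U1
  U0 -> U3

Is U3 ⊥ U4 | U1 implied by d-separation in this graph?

Yes

Enumerating the 3 paths from U3 to U4 and testing each for blocking by {U1}:
  1. U3 → U5 ← U4 — U5:collider[blocks] ⇒ blocked
  2. U3 ← U0 → U5 ← U4 — U0:fork[open]; U5:collider[blocks] ⇒ blocked
  3. U3 ← U0 → U1 → U5 ← U4 — U0:fork[open]; U1:chain[blocks]; U5:collider[blocks] ⇒ blocked
Every path is blocked, so U3 and U4 are d-separated given {U1}.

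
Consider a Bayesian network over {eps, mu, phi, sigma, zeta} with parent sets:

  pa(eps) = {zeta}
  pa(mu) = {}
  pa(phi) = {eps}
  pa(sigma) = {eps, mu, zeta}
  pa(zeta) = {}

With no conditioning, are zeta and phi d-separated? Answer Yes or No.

2 paths connect zeta and phi; each must be blocked for d-separation to hold:
Path 1: zeta → eps → phi
  eps is a chain and eps is not conditioned on — no node blocks this path, so it is active.
Path 2: zeta → sigma ← eps → phi
  sigma is a collider here and neither sigma nor any of its descendants is conditioned on, so the collider stays closed — the path is blocked at sigma.
At least one path is unblocked, so d-separation fails.

No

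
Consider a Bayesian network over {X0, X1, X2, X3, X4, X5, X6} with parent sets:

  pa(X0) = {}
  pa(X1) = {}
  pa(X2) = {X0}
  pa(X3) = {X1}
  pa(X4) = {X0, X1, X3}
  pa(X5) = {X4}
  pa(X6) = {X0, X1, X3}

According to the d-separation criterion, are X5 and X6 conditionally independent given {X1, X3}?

There are 5 undirected paths between X5 and X6; checking each against the conditioning set {X1, X3}:
Path 1: X5 ← X4 ← X3 → X6
  X3 is a fork here and X3 is conditioned on, so the path is blocked at X3.
Path 2: X5 ← X4 ← X3 ← X1 → X6
  X3 is a chain here and X3 is conditioned on, so the path is blocked at X3.
Path 3: X5 ← X4 ← X1 → X6
  X1 is a fork here and X1 is conditioned on, so the path is blocked at X1.
Path 4: X5 ← X4 ← X1 → X3 → X6
  X1 is a fork here and X1 is conditioned on, so the path is blocked at X1.
Path 5: X5 ← X4 ← X0 → X6
  X4 is a chain and X4 is not conditioned on; X0 is a fork and X0 is not conditioned on — no node blocks this path, so it is active.
Since the path X5 ← X4 ← X0 → X6 is active, X5 and X6 are not d-separated given {X1, X3}.

No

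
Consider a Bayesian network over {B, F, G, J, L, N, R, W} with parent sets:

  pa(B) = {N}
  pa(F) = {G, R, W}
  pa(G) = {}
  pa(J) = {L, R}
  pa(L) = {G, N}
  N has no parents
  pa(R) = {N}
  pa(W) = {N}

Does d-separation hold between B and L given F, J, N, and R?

Yes

Enumerating the 5 paths from B to L and testing each for blocking by {F, J, N, R}:
Path 1: B ← N → L
  N is a fork here and N is conditioned on, so the path is blocked at N.
Path 2: B ← N → R → J ← L
  N is a fork here and N is conditioned on, so the path is blocked at N.
Path 3: B ← N → R → F ← G → L
  N is a fork here and N is conditioned on, so the path is blocked at N.
Path 4: B ← N → W → F ← R → J ← L
  N is a fork here and N is conditioned on, so the path is blocked at N.
Path 5: B ← N → W → F ← G → L
  N is a fork here and N is conditioned on, so the path is blocked at N.
Since every path is blocked, d-separation holds.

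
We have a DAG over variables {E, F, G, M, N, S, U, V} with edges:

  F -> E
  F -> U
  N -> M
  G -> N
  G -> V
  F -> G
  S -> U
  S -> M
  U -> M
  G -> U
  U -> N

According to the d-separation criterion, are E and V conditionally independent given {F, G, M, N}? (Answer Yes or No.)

5 paths connect E and V; each must be blocked for d-separation to hold:
Path 1: E ← F → U ← G → V
  F is a fork here and F is conditioned on, so the path is blocked at F.
Path 2: E ← F → U → N ← G → V
  F is a fork here and F is conditioned on, so the path is blocked at F.
Path 3: E ← F → U ← S → M ← N ← G → V
  F is a fork here and F is conditioned on, so the path is blocked at F.
Path 4: E ← F → U → M ← N ← G → V
  F is a fork here and F is conditioned on, so the path is blocked at F.
Path 5: E ← F → G → V
  F is a fork here and F is conditioned on, so the path is blocked at F.
All paths are blocked; E ⊥ V | {F, G, M, N} holds.

Yes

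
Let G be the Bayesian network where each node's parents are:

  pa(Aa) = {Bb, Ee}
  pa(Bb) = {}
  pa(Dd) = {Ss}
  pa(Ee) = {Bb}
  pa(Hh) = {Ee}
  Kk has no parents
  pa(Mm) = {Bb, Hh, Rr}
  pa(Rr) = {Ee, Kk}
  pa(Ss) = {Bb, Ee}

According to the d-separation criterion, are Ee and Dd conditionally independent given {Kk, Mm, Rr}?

We examine all 5 paths between Ee and Dd:
  1. Ee → Aa ← Bb → Ss → Dd — Aa:collider[blocks]; Bb:fork[open]; Ss:chain[open] ⇒ blocked
  2. Ee → Ss → Dd — Ss:chain[open] ⇒ active
  3. Ee → Rr → Mm ← Bb → Ss → Dd — Rr:chain[blocks]; Mm:collider[open]; Bb:fork[open]; Ss:chain[open] ⇒ blocked
  4. Ee → Hh → Mm ← Bb → Ss → Dd — Hh:chain[open]; Mm:collider[open]; Bb:fork[open]; Ss:chain[open] ⇒ active
  5. Ee ← Bb → Ss → Dd — Bb:fork[open]; Ss:chain[open] ⇒ active
Since the path Ee → Ss → Dd is active, Ee and Dd are not d-separated given {Kk, Mm, Rr}.

No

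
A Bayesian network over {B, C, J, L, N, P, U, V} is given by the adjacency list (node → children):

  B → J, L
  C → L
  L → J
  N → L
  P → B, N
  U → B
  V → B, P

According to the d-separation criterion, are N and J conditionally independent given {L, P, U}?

No

6 paths connect N and J; each must be blocked for d-separation to hold:
Path 1: N → L → J
  L is a chain here and L is conditioned on, so the path is blocked at L.
Path 2: N → L ← B → J
  L is a collider and L is conditioned on, which opens it; B is a fork and B is not conditioned on — no node blocks this path, so it is active.
Path 3: N ← P → B → J
  P is a fork here and P is conditioned on, so the path is blocked at P.
Path 4: N ← P → B → L → J
  P is a fork here and P is conditioned on, so the path is blocked at P.
Path 5: N ← P ← V → B → J
  P is a chain here and P is conditioned on, so the path is blocked at P.
Path 6: N ← P ← V → B → L → J
  P is a chain here and P is conditioned on, so the path is blocked at P.
Since the path N → L ← B → J is active, N and J are not d-separated given {L, P, U}.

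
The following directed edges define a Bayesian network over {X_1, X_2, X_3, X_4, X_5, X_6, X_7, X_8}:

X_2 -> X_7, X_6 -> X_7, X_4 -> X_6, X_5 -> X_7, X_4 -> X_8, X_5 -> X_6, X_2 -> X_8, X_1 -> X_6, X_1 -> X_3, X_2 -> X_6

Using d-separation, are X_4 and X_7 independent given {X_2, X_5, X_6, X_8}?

6 paths connect X_4 and X_7; each must be blocked for d-separation to hold:
Path 1: X_4 → X_6 → X_7
  X_6 is a chain here and X_6 is conditioned on, so the path is blocked at X_6.
Path 2: X_4 → X_6 ← X_5 → X_7
  X_5 is a fork here and X_5 is conditioned on, so the path is blocked at X_5.
Path 3: X_4 → X_6 ← X_2 → X_7
  X_2 is a fork here and X_2 is conditioned on, so the path is blocked at X_2.
Path 4: X_4 → X_8 ← X_2 → X_7
  X_2 is a fork here and X_2 is conditioned on, so the path is blocked at X_2.
Path 5: X_4 → X_8 ← X_2 → X_6 → X_7
  X_2 is a fork here and X_2 is conditioned on, so the path is blocked at X_2.
Path 6: X_4 → X_8 ← X_2 → X_6 ← X_5 → X_7
  X_2 is a fork here and X_2 is conditioned on, so the path is blocked at X_2.
Every path is blocked, so X_4 and X_7 are d-separated given {X_2, X_5, X_6, X_8}.

Yes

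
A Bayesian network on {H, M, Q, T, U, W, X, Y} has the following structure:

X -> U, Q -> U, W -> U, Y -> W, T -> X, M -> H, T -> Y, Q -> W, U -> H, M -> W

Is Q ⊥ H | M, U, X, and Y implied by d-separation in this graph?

There are 6 undirected paths between Q and H; checking each against the conditioning set {M, U, X, Y}:
  1. Q → U ← X ← T → Y → W ← M → H — U:collider[open]; X:chain[blocks]; T:fork[open]; Y:chain[blocks]; W:collider[open]; M:fork[blocks] ⇒ blocked
  2. Q → U → H — U:chain[blocks] ⇒ blocked
  3. Q → U ← W ← M → H — U:collider[open]; W:chain[open]; M:fork[blocks] ⇒ blocked
  4. Q → W → U → H — W:chain[open]; U:chain[blocks] ⇒ blocked
  5. Q → W ← Y ← T → X → U → H — W:collider[open]; Y:chain[blocks]; T:fork[open]; X:chain[blocks]; U:chain[blocks] ⇒ blocked
  6. Q → W ← M → H — W:collider[open]; M:fork[blocks] ⇒ blocked
Every path is blocked, so Q and H are d-separated given {M, U, X, Y}.

Yes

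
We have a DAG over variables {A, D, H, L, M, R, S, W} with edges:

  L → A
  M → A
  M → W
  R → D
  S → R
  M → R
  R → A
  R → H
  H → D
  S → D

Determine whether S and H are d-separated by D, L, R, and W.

We examine all 4 paths between S and H:
Path 1: S → R → D ← H
  R is a chain here and R is conditioned on, so the path is blocked at R.
Path 2: S → R → H
  R is a chain here and R is conditioned on, so the path is blocked at R.
Path 3: S → D ← R → H
  R is a fork here and R is conditioned on, so the path is blocked at R.
Path 4: S → D ← H
  D is a collider and D is conditioned on, which opens it — no node blocks this path, so it is active.
Since the path S → D ← H is active, S and H are not d-separated given {D, L, R, W}.

No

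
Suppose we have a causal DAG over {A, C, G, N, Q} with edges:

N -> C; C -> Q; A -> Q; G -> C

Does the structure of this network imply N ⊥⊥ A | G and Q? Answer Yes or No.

No

There is one path between N and A:
Path 1: N → C → Q ← A
  C is a chain and C is not conditioned on; Q is a collider and Q is conditioned on, which opens it — no node blocks this path, so it is active.
At least one path is unblocked, so d-separation fails.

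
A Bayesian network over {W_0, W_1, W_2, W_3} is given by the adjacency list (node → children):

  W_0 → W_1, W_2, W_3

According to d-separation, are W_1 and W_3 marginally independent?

No

The only undirected path from W_1 to W_3 is:
  1. W_1 ← W_0 → W_3 — W_0:fork[open] ⇒ active
Because an active path exists, W_1 and W_3 are not d-separated.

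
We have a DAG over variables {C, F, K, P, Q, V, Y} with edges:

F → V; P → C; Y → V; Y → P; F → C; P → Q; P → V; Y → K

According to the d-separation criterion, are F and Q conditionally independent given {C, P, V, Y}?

Yes — F and Q are d-separated given {C, P, V, Y}.

We examine all 3 paths between F and Q:
Path 1: F → C ← P → Q
  P is a fork here and P is conditioned on, so the path is blocked at P.
Path 2: F → V ← Y → P → Q
  Y is a fork here and Y is conditioned on, so the path is blocked at Y.
Path 3: F → V ← P → Q
  P is a fork here and P is conditioned on, so the path is blocked at P.
Since every path is blocked, d-separation holds.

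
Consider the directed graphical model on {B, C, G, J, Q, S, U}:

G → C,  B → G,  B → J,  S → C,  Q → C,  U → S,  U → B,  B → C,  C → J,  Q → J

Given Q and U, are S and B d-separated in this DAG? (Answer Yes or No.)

Enumerating the 5 paths from S to B and testing each for blocking by {Q, U}:
Path 1: S → C ← B
  C is a collider here and neither C nor any of its descendants is conditioned on, so the collider stays closed — the path is blocked at C.
Path 2: S → C ← G ← B
  C is a collider here and neither C nor any of its descendants is conditioned on, so the collider stays closed — the path is blocked at C.
Path 3: S → C ← Q → J ← B
  C is a collider here and neither C nor any of its descendants is conditioned on, so the collider stays closed — the path is blocked at C.
Path 4: S → C → J ← B
  J is a collider here and neither J nor any of its descendants is conditioned on, so the collider stays closed — the path is blocked at J.
Path 5: S ← U → B
  U is a fork here and U is conditioned on, so the path is blocked at U.
Every path is blocked, so S and B are d-separated given {Q, U}.

Yes — S and B are d-separated given {Q, U}.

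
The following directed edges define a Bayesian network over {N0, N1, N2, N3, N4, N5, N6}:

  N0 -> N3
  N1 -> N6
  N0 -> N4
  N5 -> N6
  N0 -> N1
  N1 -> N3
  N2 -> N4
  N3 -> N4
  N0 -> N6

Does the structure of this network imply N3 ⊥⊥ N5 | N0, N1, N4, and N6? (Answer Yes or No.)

There are 6 undirected paths between N3 and N5; checking each against the conditioning set {N0, N1, N4, N6}:
  1. N3 ← N0 → N6 ← N5 — N0:fork[blocks]; N6:collider[open] ⇒ blocked
  2. N3 ← N0 → N1 → N6 ← N5 — N0:fork[blocks]; N1:chain[blocks]; N6:collider[open] ⇒ blocked
  3. N3 → N4 ← N0 → N6 ← N5 — N4:collider[open]; N0:fork[blocks]; N6:collider[open] ⇒ blocked
  4. N3 → N4 ← N0 → N1 → N6 ← N5 — N4:collider[open]; N0:fork[blocks]; N1:chain[blocks]; N6:collider[open] ⇒ blocked
  5. N3 ← N1 → N6 ← N5 — N1:fork[blocks]; N6:collider[open] ⇒ blocked
  6. N3 ← N1 ← N0 → N6 ← N5 — N1:chain[blocks]; N0:fork[blocks]; N6:collider[open] ⇒ blocked
All paths are blocked; N3 ⊥ N5 | {N0, N1, N4, N6} holds.

Yes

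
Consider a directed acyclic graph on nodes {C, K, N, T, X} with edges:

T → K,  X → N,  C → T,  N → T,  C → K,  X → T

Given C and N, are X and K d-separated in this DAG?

No

Enumerating the 4 paths from X to K and testing each for blocking by {C, N}:
  1. X → N → T → K — N:chain[blocks]; T:chain[open] ⇒ blocked
  2. X → N → T ← C → K — N:chain[blocks]; T:collider[blocks]; C:fork[blocks] ⇒ blocked
  3. X → T → K — T:chain[open] ⇒ active
  4. X → T ← C → K — T:collider[blocks]; C:fork[blocks] ⇒ blocked
At least one path is unblocked, so d-separation fails.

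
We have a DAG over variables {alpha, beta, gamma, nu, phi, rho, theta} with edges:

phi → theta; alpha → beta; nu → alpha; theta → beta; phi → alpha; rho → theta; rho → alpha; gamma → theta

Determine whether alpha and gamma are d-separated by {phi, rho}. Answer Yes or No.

Yes

We examine all 3 paths between alpha and gamma:
Path 1: alpha → beta ← theta ← gamma
  beta is a collider here and neither beta nor any of its descendants is conditioned on, so the collider stays closed — the path is blocked at beta.
Path 2: alpha ← rho → theta ← gamma
  rho is a fork here and rho is conditioned on, so the path is blocked at rho.
Path 3: alpha ← phi → theta ← gamma
  phi is a fork here and phi is conditioned on, so the path is blocked at phi.
All paths are blocked; alpha ⊥ gamma | {phi, rho} holds.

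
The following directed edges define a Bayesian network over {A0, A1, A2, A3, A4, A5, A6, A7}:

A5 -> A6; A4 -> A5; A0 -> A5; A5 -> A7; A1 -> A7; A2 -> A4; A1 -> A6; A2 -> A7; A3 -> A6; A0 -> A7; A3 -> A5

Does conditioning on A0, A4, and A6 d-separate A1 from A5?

No

We examine all 5 paths between A1 and A5:
Path 1: A1 → A6 ← A5
  A6 is a collider and A6 is conditioned on, which opens it — no node blocks this path, so it is active.
Path 2: A1 → A6 ← A3 → A5
  A6 is a collider and A6 is conditioned on, which opens it; A3 is a fork and A3 is not conditioned on — no node blocks this path, so it is active.
Path 3: A1 → A7 ← A0 → A5
  A7 is a collider here and neither A7 nor any of its descendants is conditioned on, so the collider stays closed — the path is blocked at A7.
Path 4: A1 → A7 ← A5
  A7 is a collider here and neither A7 nor any of its descendants is conditioned on, so the collider stays closed — the path is blocked at A7.
Path 5: A1 → A7 ← A2 → A4 → A5
  A7 is a collider here and neither A7 nor any of its descendants is conditioned on, so the collider stays closed — the path is blocked at A7.
Since the path A1 → A6 ← A5 is active, A1 and A5 are not d-separated given {A0, A4, A6}.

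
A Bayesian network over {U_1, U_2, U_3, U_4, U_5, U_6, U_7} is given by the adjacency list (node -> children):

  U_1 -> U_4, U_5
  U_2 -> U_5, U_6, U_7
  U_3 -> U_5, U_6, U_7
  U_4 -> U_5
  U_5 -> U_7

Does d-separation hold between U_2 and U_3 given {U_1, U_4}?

Yes

We examine all 5 paths between U_2 and U_3:
  1. U_2 → U_7 ← U_3 — U_7:collider[blocks] ⇒ blocked
  2. U_2 → U_7 ← U_5 ← U_3 — U_7:collider[blocks]; U_5:chain[open] ⇒ blocked
  3. U_2 → U_6 ← U_3 — U_6:collider[blocks] ⇒ blocked
  4. U_2 → U_5 → U_7 ← U_3 — U_5:chain[open]; U_7:collider[blocks] ⇒ blocked
  5. U_2 → U_5 ← U_3 — U_5:collider[blocks] ⇒ blocked
All paths are blocked; U_2 ⊥ U_3 | {U_1, U_4} holds.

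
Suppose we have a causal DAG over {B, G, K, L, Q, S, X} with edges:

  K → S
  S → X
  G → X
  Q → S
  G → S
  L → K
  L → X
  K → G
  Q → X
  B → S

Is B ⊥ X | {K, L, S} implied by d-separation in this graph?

No — B and X are not d-separated given {K, L, S}.

We examine all 6 paths between B and X:
Path 1: B → S → X
  S is a chain here and S is conditioned on, so the path is blocked at S.
Path 2: B → S ← Q → X
  S is a collider and S is conditioned on, which opens it; Q is a fork and Q is not conditioned on — no node blocks this path, so it is active.
Path 3: B → S ← K ← L → X
  K is a chain here and K is conditioned on, so the path is blocked at K.
Path 4: B → S ← K → G → X
  K is a fork here and K is conditioned on, so the path is blocked at K.
Path 5: B → S ← G → X
  S is a collider and S is conditioned on, which opens it; G is a fork and G is not conditioned on — no node blocks this path, so it is active.
Path 6: B → S ← G ← K ← L → X
  K is a chain here and K is conditioned on, so the path is blocked at K.
At least one path is unblocked, so d-separation fails.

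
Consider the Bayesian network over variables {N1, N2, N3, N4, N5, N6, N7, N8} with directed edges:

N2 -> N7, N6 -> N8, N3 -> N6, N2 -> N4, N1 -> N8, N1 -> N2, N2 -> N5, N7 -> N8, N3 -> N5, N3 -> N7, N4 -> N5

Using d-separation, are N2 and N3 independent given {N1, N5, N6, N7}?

No

6 paths connect N2 and N3; each must be blocked for d-separation to hold:
Path 1: N2 ← N1 → N8 ← N6 ← N3
  N1 is a fork here and N1 is conditioned on, so the path is blocked at N1.
Path 2: N2 ← N1 → N8 ← N7 ← N3
  N1 is a fork here and N1 is conditioned on, so the path is blocked at N1.
Path 3: N2 → N5 ← N3
  N5 is a collider and N5 is conditioned on, which opens it — no node blocks this path, so it is active.
Path 4: N2 → N4 → N5 ← N3
  N4 is a chain and N4 is not conditioned on; N5 is a collider and N5 is conditioned on, which opens it — no node blocks this path, so it is active.
Path 5: N2 → N7 → N8 ← N6 ← N3
  N7 is a chain here and N7 is conditioned on, so the path is blocked at N7.
Path 6: N2 → N7 ← N3
  N7 is a collider and N7 is conditioned on, which opens it — no node blocks this path, so it is active.
Because an active path exists, N2 and N3 are not d-separated.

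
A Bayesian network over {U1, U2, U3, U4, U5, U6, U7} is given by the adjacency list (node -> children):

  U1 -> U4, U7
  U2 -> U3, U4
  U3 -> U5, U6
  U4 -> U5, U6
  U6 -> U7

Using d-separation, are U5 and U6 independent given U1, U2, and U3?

6 paths connect U5 and U6; each must be blocked for d-separation to hold:
Path 1: U5 ← U3 → U6
  U3 is a fork here and U3 is conditioned on, so the path is blocked at U3.
Path 2: U5 ← U3 ← U2 → U4 ← U1 → U7 ← U6
  U3 is a chain here and U3 is conditioned on, so the path is blocked at U3.
Path 3: U5 ← U3 ← U2 → U4 → U6
  U3 is a chain here and U3 is conditioned on, so the path is blocked at U3.
Path 4: U5 ← U4 ← U1 → U7 ← U6
  U1 is a fork here and U1 is conditioned on, so the path is blocked at U1.
Path 5: U5 ← U4 → U6
  U4 is a fork and U4 is not conditioned on — no node blocks this path, so it is active.
Path 6: U5 ← U4 ← U2 → U3 → U6
  U2 is a fork here and U2 is conditioned on, so the path is blocked at U2.
Because an active path exists, U5 and U6 are not d-separated.

No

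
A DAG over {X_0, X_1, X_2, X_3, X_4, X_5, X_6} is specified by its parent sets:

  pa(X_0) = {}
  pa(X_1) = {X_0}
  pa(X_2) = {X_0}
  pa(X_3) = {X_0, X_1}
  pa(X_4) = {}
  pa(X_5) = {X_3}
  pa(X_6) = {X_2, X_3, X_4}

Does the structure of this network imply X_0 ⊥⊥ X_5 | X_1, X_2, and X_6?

No

Enumerating the 3 paths from X_0 to X_5 and testing each for blocking by {X_1, X_2, X_6}:
Path 1: X_0 → X_3 → X_5
  X_3 is a chain and X_3 is not conditioned on — no node blocks this path, so it is active.
Path 2: X_0 → X_2 → X_6 ← X_3 → X_5
  X_2 is a chain here and X_2 is conditioned on, so the path is blocked at X_2.
Path 3: X_0 → X_1 → X_3 → X_5
  X_1 is a chain here and X_1 is conditioned on, so the path is blocked at X_1.
Because an active path exists, X_0 and X_5 are not d-separated.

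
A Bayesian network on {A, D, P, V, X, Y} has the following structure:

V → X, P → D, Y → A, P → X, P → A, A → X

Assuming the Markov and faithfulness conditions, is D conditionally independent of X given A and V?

No

We examine all 2 paths between D and X:
Path 1: D ← P → X
  P is a fork and P is not conditioned on — no node blocks this path, so it is active.
Path 2: D ← P → A → X
  A is a chain here and A is conditioned on, so the path is blocked at A.
Because an active path exists, D and X are not d-separated.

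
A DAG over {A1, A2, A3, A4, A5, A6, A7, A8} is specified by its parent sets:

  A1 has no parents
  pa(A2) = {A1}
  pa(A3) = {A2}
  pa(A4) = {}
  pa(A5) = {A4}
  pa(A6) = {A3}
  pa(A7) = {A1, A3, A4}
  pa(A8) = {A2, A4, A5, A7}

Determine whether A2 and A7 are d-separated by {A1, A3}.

There are 5 undirected paths between A2 and A7; checking each against the conditioning set {A1, A3}:
  1. A2 → A8 ← A7 — A8:collider[blocks] ⇒ blocked
  2. A2 → A8 ← A5 ← A4 → A7 — A8:collider[blocks]; A5:chain[open]; A4:fork[open] ⇒ blocked
  3. A2 → A8 ← A4 → A7 — A8:collider[blocks]; A4:fork[open] ⇒ blocked
  4. A2 → A3 → A7 — A3:chain[blocks] ⇒ blocked
  5. A2 ← A1 → A7 — A1:fork[blocks] ⇒ blocked
Since every path is blocked, d-separation holds.

Yes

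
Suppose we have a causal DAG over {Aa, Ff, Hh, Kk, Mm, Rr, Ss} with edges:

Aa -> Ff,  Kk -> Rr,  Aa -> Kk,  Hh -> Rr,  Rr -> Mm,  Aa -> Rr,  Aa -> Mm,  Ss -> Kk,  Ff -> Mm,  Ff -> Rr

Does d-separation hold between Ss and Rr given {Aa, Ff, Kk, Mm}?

Yes

6 paths connect Ss and Rr; each must be blocked for d-separation to hold:
Path 1: Ss → Kk ← Aa → Ff → Mm ← Rr
  Aa is a fork here and Aa is conditioned on, so the path is blocked at Aa.
Path 2: Ss → Kk ← Aa → Ff → Rr
  Aa is a fork here and Aa is conditioned on, so the path is blocked at Aa.
Path 3: Ss → Kk ← Aa → Mm ← Ff → Rr
  Aa is a fork here and Aa is conditioned on, so the path is blocked at Aa.
Path 4: Ss → Kk ← Aa → Mm ← Rr
  Aa is a fork here and Aa is conditioned on, so the path is blocked at Aa.
Path 5: Ss → Kk ← Aa → Rr
  Aa is a fork here and Aa is conditioned on, so the path is blocked at Aa.
Path 6: Ss → Kk → Rr
  Kk is a chain here and Kk is conditioned on, so the path is blocked at Kk.
Every path is blocked, so Ss and Rr are d-separated given {Aa, Ff, Kk, Mm}.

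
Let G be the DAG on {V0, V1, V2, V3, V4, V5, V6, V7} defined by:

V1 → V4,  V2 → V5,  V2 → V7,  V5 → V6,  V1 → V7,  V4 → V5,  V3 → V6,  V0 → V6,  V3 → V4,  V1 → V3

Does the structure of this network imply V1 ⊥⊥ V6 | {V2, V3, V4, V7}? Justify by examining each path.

Yes

6 paths connect V1 and V6; each must be blocked for d-separation to hold:
  1. V1 → V4 ← V3 → V6 — V4:collider[open]; V3:fork[blocks] ⇒ blocked
  2. V1 → V4 → V5 → V6 — V4:chain[blocks]; V5:chain[open] ⇒ blocked
  3. V1 → V3 → V4 → V5 → V6 — V3:chain[blocks]; V4:chain[blocks]; V5:chain[open] ⇒ blocked
  4. V1 → V3 → V6 — V3:chain[blocks] ⇒ blocked
  5. V1 → V7 ← V2 → V5 ← V4 ← V3 → V6 — V7:collider[open]; V2:fork[blocks]; V5:collider[blocks]; V4:chain[blocks]; V3:fork[blocks] ⇒ blocked
  6. V1 → V7 ← V2 → V5 → V6 — V7:collider[open]; V2:fork[blocks]; V5:chain[open] ⇒ blocked
All paths are blocked; V1 ⊥ V6 | {V2, V3, V4, V7} holds.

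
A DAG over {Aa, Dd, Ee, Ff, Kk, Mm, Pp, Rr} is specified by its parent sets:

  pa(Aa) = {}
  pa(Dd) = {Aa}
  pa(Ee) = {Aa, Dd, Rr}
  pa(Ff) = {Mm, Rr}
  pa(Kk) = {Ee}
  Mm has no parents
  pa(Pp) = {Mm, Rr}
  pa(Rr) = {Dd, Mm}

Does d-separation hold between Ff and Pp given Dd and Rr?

There are 4 undirected paths between Ff and Pp; checking each against the conditioning set {Dd, Rr}:
Path 1: Ff ← Mm → Rr → Pp
  Rr is a chain here and Rr is conditioned on, so the path is blocked at Rr.
Path 2: Ff ← Mm → Pp
  Mm is a fork and Mm is not conditioned on — no node blocks this path, so it is active.
Path 3: Ff ← Rr ← Mm → Pp
  Rr is a chain here and Rr is conditioned on, so the path is blocked at Rr.
Path 4: Ff ← Rr → Pp
  Rr is a fork here and Rr is conditioned on, so the path is blocked at Rr.
Since the path Ff ← Mm → Pp is active, Ff and Pp are not d-separated given {Dd, Rr}.

No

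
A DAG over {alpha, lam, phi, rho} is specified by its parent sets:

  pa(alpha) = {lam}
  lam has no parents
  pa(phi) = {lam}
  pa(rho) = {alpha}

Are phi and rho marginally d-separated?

Only one path connects phi and rho:
  1. phi ← lam → alpha → rho — lam:fork[open]; alpha:chain[open] ⇒ active
Since the path phi ← lam → alpha → rho is active, phi and rho are not d-separated given ∅.

No — phi and rho are not d-separated given ∅.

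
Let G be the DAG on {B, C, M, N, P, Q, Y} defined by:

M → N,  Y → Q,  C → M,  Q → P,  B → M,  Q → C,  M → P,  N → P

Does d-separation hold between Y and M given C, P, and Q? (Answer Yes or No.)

Yes

Enumerating the 3 paths from Y to M and testing each for blocking by {C, P, Q}:
Path 1: Y → Q → P ← M
  Q is a chain here and Q is conditioned on, so the path is blocked at Q.
Path 2: Y → Q → P ← N ← M
  Q is a chain here and Q is conditioned on, so the path is blocked at Q.
Path 3: Y → Q → C → M
  Q is a chain here and Q is conditioned on, so the path is blocked at Q.
Every path is blocked, so Y and M are d-separated given {C, P, Q}.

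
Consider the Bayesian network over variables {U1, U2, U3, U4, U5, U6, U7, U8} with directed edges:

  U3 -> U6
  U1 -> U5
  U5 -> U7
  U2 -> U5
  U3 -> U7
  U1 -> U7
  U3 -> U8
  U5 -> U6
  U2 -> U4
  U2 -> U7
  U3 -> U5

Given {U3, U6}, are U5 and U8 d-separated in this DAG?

There are 5 undirected paths between U5 and U8; checking each against the conditioning set {U3, U6}:
Path 1: U5 ← U2 → U7 ← U3 → U8
  U7 is a collider here and neither U7 nor any of its descendants is conditioned on, so the collider stays closed — the path is blocked at U7.
Path 2: U5 ← U3 → U8
  U3 is a fork here and U3 is conditioned on, so the path is blocked at U3.
Path 3: U5 → U7 ← U3 → U8
  U7 is a collider here and neither U7 nor any of its descendants is conditioned on, so the collider stays closed — the path is blocked at U7.
Path 4: U5 → U6 ← U3 → U8
  U3 is a fork here and U3 is conditioned on, so the path is blocked at U3.
Path 5: U5 ← U1 → U7 ← U3 → U8
  U7 is a collider here and neither U7 nor any of its descendants is conditioned on, so the collider stays closed — the path is blocked at U7.
Every path is blocked, so U5 and U8 are d-separated given {U3, U6}.

Yes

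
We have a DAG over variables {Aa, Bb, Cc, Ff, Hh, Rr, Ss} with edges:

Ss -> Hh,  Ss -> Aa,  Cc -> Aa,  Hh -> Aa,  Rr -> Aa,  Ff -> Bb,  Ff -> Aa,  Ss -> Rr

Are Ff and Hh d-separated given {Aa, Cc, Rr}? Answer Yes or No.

No

Enumerating the 3 paths from Ff to Hh and testing each for blocking by {Aa, Cc, Rr}:
  1. Ff → Aa ← Rr ← Ss → Hh — Aa:collider[open]; Rr:chain[blocks]; Ss:fork[open] ⇒ blocked
  2. Ff → Aa ← Hh — Aa:collider[open] ⇒ active
  3. Ff → Aa ← Ss → Hh — Aa:collider[open]; Ss:fork[open] ⇒ active
Since the path Ff → Aa ← Hh is active, Ff and Hh are not d-separated given {Aa, Cc, Rr}.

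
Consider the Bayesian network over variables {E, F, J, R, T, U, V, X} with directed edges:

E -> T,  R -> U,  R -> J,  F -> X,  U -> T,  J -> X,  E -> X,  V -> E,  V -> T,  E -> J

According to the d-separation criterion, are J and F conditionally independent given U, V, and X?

No — J and F are not d-separated given {U, V, X}.

There are 4 undirected paths between J and F; checking each against the conditioning set {U, V, X}:
  1. J → X ← F — X:collider[open] ⇒ active
  2. J ← E → X ← F — E:fork[open]; X:collider[open] ⇒ active
  3. J ← R → U → T ← V → E → X ← F — R:fork[open]; U:chain[blocks]; T:collider[blocks]; V:fork[blocks]; E:chain[open]; X:collider[open] ⇒ blocked
  4. J ← R → U → T ← E → X ← F — R:fork[open]; U:chain[blocks]; T:collider[blocks]; E:fork[open]; X:collider[open] ⇒ blocked
Since the path J → X ← F is active, J and F are not d-separated given {U, V, X}.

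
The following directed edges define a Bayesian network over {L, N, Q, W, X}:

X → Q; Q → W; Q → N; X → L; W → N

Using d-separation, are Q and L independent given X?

Only one path connects Q and L:
  1. Q ← X → L — X:fork[blocks] ⇒ blocked
Since every path is blocked, d-separation holds.

Yes — Q and L are d-separated given {X}.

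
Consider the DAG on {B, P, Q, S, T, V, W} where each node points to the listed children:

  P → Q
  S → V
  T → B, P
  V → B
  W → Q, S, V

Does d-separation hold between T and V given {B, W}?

No

We examine all 3 paths between T and V:
Path 1: T → B ← V
  B is a collider and B is conditioned on, which opens it — no node blocks this path, so it is active.
Path 2: T → P → Q ← W → V
  Q is a collider here and neither Q nor any of its descendants is conditioned on, so the collider stays closed — the path is blocked at Q.
Path 3: T → P → Q ← W → S → V
  Q is a collider here and neither Q nor any of its descendants is conditioned on, so the collider stays closed — the path is blocked at Q.
Since the path T → B ← V is active, T and V are not d-separated given {B, W}.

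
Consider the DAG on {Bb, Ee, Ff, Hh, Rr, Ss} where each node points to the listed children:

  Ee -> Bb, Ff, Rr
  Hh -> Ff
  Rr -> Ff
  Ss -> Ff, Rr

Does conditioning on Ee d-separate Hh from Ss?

Yes

Enumerating the 3 paths from Hh to Ss and testing each for blocking by {Ee}:
  1. Hh → Ff ← Ss — Ff:collider[blocks] ⇒ blocked
  2. Hh → Ff ← Rr ← Ss — Ff:collider[blocks]; Rr:chain[open] ⇒ blocked
  3. Hh → Ff ← Ee → Rr ← Ss — Ff:collider[blocks]; Ee:fork[blocks]; Rr:collider[blocks] ⇒ blocked
Since every path is blocked, d-separation holds.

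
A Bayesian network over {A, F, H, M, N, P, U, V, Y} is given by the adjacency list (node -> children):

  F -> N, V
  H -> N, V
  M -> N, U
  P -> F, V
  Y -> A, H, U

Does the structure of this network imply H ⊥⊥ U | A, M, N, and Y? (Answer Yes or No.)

Yes

4 paths connect H and U; each must be blocked for d-separation to hold:
Path 1: H → V ← F → N ← M → U
  V is a collider here and neither V nor any of its descendants is conditioned on, so the collider stays closed — the path is blocked at V.
Path 2: H → V ← P → F → N ← M → U
  V is a collider here and neither V nor any of its descendants is conditioned on, so the collider stays closed — the path is blocked at V.
Path 3: H ← Y → U
  Y is a fork here and Y is conditioned on, so the path is blocked at Y.
Path 4: H → N ← M → U
  M is a fork here and M is conditioned on, so the path is blocked at M.
All paths are blocked; H ⊥ U | {A, M, N, Y} holds.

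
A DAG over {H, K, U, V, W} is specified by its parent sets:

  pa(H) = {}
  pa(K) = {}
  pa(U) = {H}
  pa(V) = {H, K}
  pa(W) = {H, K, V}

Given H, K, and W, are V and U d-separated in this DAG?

Yes

We examine all 3 paths between V and U:
  1. V → W ← H → U — W:collider[open]; H:fork[blocks] ⇒ blocked
  2. V ← H → U — H:fork[blocks] ⇒ blocked
  3. V ← K → W ← H → U — K:fork[blocks]; W:collider[open]; H:fork[blocks] ⇒ blocked
Every path is blocked, so V and U are d-separated given {H, K, W}.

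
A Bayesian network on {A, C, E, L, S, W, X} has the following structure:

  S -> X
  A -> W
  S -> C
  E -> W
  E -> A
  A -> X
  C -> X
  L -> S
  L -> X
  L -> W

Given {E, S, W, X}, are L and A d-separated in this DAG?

No

Enumerating the 5 paths from L to A and testing each for blocking by {E, S, W, X}:
  1. L → W ← E → A — W:collider[open]; E:fork[blocks] ⇒ blocked
  2. L → W ← A — W:collider[open] ⇒ active
  3. L → X ← A — X:collider[open] ⇒ active
  4. L → S → C → X ← A — S:chain[blocks]; C:chain[open]; X:collider[open] ⇒ blocked
  5. L → S → X ← A — S:chain[blocks]; X:collider[open] ⇒ blocked
At least one path is unblocked, so d-separation fails.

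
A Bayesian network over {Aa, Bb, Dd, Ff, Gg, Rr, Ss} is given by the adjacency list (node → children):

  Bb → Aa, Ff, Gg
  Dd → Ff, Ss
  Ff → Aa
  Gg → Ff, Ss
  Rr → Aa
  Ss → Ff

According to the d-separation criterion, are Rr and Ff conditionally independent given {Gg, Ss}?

5 paths connect Rr and Ff; each must be blocked for d-separation to hold:
Path 1: Rr → Aa ← Ff
  Aa is a collider here and neither Aa nor any of its descendants is conditioned on, so the collider stays closed — the path is blocked at Aa.
Path 2: Rr → Aa ← Bb → Ff
  Aa is a collider here and neither Aa nor any of its descendants is conditioned on, so the collider stays closed — the path is blocked at Aa.
Path 3: Rr → Aa ← Bb → Gg → Ff
  Aa is a collider here and neither Aa nor any of its descendants is conditioned on, so the collider stays closed — the path is blocked at Aa.
Path 4: Rr → Aa ← Bb → Gg → Ss → Ff
  Aa is a collider here and neither Aa nor any of its descendants is conditioned on, so the collider stays closed — the path is blocked at Aa.
Path 5: Rr → Aa ← Bb → Gg → Ss ← Dd → Ff
  Aa is a collider here and neither Aa nor any of its descendants is conditioned on, so the collider stays closed — the path is blocked at Aa.
Every path is blocked, so Rr and Ff are d-separated given {Gg, Ss}.

Yes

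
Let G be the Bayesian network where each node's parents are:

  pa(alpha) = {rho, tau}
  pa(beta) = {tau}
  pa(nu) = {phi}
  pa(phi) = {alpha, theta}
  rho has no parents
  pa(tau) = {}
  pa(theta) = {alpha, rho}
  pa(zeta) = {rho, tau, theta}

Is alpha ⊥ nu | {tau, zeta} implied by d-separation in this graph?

Enumerating the 6 paths from alpha to nu and testing each for blocking by {tau, zeta}:
Path 1: alpha → theta → phi → nu
  theta is a chain and theta is not conditioned on; phi is a chain and phi is not conditioned on — no node blocks this path, so it is active.
Path 2: alpha ← rho → zeta ← theta → phi → nu
  rho is a fork and rho is not conditioned on; zeta is a collider and zeta is conditioned on, which opens it; theta is a fork and theta is not conditioned on; phi is a chain and phi is not conditioned on — no node blocks this path, so it is active.
Path 3: alpha ← rho → theta → phi → nu
  rho is a fork and rho is not conditioned on; theta is a chain and theta is not conditioned on; phi is a chain and phi is not conditioned on — no node blocks this path, so it is active.
Path 4: alpha → phi → nu
  phi is a chain and phi is not conditioned on — no node blocks this path, so it is active.
Path 5: alpha ← tau → zeta ← theta → phi → nu
  tau is a fork here and tau is conditioned on, so the path is blocked at tau.
Path 6: alpha ← tau → zeta ← rho → theta → phi → nu
  tau is a fork here and tau is conditioned on, so the path is blocked at tau.
Since the path alpha → theta → phi → nu is active, alpha and nu are not d-separated given {tau, zeta}.

No — alpha and nu are not d-separated given {tau, zeta}.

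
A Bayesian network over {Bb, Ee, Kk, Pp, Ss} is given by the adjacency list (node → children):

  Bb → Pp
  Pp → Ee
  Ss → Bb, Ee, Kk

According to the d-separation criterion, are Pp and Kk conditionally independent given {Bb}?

Enumerating the 2 paths from Pp to Kk and testing each for blocking by {Bb}:
Path 1: Pp ← Bb ← Ss → Kk
  Bb is a chain here and Bb is conditioned on, so the path is blocked at Bb.
Path 2: Pp → Ee ← Ss → Kk
  Ee is a collider here and neither Ee nor any of its descendants is conditioned on, so the collider stays closed — the path is blocked at Ee.
Every path is blocked, so Pp and Kk are d-separated given {Bb}.

Yes — Pp and Kk are d-separated given {Bb}.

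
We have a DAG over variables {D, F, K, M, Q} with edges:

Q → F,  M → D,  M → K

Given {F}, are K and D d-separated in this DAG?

There is one path between K and D:
Path 1: K ← M → D
  M is a fork and M is not conditioned on — no node blocks this path, so it is active.
Since the path K ← M → D is active, K and D are not d-separated given {F}.

No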